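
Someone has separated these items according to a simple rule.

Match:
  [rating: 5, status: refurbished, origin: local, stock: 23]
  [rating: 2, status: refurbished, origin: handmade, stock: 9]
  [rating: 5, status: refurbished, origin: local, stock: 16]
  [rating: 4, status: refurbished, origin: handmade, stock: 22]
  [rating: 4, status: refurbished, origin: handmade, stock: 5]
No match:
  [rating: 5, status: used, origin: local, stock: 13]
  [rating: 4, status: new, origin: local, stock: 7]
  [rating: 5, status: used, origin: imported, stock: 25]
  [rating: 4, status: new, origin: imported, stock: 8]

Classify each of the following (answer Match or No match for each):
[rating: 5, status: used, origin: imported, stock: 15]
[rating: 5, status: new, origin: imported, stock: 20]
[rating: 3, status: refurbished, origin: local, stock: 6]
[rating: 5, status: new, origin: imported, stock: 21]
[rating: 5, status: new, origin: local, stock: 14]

'Match' ⟺ status is refurbished.

No match, No match, Match, No match, No match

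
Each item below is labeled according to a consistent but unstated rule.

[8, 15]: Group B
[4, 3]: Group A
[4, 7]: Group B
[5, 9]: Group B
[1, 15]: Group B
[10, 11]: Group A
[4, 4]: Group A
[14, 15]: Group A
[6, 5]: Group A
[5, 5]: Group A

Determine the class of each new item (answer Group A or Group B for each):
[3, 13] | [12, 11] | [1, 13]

All 'Group A' examples share one property — |first − second| ≤ 1 — and every 'Group B' example lacks it.
[3, 13]: |3−13| = 10, fails the rule → Group B.
[12, 11]: |12−11| = 1, matches → Group A.
[1, 13]: |1−13| = 12, fails the rule → Group B.

Group B, Group A, Group B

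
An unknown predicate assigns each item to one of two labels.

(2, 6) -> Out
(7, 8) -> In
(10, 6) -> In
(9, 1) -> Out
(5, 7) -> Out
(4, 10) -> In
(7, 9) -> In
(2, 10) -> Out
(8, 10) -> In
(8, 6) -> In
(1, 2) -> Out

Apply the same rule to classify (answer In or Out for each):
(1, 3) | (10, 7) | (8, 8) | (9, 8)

Out, In, In, In

The simplest hypothesis consistent with all the labels is: sum ≥ 14.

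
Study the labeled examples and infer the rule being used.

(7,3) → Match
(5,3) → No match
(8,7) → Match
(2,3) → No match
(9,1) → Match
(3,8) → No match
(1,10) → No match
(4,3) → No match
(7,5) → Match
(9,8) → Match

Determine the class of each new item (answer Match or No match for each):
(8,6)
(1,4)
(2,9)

Match, No match, No match

The rule appears to be: first ≥ 7.
Match: (8,6), since first 8.
No match: (1,4), since first 1.
No match: (2,9), since first 2.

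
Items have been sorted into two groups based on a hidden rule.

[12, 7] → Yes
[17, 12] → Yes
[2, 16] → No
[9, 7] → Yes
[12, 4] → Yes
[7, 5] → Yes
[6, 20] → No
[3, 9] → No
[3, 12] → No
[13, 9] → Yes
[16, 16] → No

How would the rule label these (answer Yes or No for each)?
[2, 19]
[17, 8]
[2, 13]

No, Yes, No

Every 'Yes' example satisfies: first > second. None of the 'No' examples do.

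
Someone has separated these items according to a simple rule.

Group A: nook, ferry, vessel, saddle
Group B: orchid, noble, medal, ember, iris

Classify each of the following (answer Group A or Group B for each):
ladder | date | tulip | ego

Group A, Group B, Group B, Group B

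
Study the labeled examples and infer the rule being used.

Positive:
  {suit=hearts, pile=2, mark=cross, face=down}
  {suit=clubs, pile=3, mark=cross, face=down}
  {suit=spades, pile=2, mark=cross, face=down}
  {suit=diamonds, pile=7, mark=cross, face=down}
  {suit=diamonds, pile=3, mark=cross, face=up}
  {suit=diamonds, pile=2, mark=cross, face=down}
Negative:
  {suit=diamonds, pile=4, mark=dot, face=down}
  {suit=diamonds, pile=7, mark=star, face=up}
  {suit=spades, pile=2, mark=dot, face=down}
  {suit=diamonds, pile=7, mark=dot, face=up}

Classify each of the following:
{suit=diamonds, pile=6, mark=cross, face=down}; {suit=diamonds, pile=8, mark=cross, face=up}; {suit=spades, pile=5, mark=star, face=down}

Positive, Positive, Negative

All 'Positive' examples share one property — mark is cross — and every 'Negative' example lacks it.
{suit=diamonds, pile=6, mark=cross, face=down}: mark is cross, matches → Positive.
{suit=diamonds, pile=8, mark=cross, face=up}: mark is cross, matches → Positive.
{suit=spades, pile=5, mark=star, face=down}: mark is star, does not pass → Negative.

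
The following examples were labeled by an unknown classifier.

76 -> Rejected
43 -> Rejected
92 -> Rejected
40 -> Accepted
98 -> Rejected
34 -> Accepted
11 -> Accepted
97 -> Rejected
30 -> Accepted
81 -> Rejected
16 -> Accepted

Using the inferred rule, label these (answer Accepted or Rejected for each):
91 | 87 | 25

Rejected, Rejected, Accepted

The pattern is that an item is 'Accepted' exactly when: at most 40.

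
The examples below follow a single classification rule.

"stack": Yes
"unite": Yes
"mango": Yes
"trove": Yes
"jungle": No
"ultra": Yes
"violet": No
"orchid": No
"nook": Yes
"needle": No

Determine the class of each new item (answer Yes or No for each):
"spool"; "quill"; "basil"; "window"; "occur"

All 'Yes' examples share one property — length ≤ 5 — and every 'No' example lacks it.
Yes: "spool", since length 5. Yes: "quill", since length 5. Yes: "basil", since length 5. No: "window", since length 6. Yes: "occur", since length 5.

Yes, Yes, Yes, No, Yes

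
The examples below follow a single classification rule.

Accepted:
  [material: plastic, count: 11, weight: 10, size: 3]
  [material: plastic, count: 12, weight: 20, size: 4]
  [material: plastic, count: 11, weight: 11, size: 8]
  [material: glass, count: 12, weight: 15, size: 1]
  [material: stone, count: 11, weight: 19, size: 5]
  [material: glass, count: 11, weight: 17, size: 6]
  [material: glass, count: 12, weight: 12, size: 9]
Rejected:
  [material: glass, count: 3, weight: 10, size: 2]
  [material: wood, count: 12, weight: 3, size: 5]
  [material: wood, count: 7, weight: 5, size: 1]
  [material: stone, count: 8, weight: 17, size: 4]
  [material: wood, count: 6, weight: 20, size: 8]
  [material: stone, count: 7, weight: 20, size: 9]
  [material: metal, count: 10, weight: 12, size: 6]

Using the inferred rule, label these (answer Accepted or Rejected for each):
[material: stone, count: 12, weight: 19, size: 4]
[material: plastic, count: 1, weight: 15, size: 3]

Accepted, Rejected

The rule appears to be: weight ≥ 5 AND count ≥ 11.
[material: stone, count: 12, weight: 19, size: 4] — weight = 19, count = 12, hence Accepted. [material: plastic, count: 1, weight: 15, size: 3] — weight = 15, count = 1, hence Rejected.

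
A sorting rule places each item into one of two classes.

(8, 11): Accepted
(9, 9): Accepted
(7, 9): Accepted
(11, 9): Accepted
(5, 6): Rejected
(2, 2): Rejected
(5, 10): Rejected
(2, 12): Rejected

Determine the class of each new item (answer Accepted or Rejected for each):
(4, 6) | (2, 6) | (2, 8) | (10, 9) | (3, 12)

Rejected, Rejected, Rejected, Accepted, Rejected

Every 'Accepted' example satisfies: second is odd. None of the 'Rejected' examples do.
Rejected: (4, 6), since second 6.
Rejected: (2, 6), since second 6.
Rejected: (2, 8), since second 8.
Accepted: (10, 9), since second 9.
Rejected: (3, 12), since second 12.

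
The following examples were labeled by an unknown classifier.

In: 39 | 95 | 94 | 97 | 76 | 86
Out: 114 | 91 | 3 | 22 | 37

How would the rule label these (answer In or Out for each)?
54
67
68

Every 'In' example satisfies: digit sum ≥ 11. None of the 'Out' examples do.

Out, In, In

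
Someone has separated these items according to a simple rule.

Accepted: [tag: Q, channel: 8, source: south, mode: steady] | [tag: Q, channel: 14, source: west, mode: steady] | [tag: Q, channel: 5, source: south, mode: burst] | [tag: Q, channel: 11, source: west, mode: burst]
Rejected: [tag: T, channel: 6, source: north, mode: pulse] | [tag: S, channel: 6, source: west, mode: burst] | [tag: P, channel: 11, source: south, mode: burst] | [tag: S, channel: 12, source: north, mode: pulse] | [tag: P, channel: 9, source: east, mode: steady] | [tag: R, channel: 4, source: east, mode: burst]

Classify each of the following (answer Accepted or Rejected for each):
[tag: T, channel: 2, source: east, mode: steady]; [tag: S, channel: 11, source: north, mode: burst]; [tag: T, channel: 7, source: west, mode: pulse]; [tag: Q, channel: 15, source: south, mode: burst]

Rejected, Rejected, Rejected, Accepted

The classifier is using: tag is Q.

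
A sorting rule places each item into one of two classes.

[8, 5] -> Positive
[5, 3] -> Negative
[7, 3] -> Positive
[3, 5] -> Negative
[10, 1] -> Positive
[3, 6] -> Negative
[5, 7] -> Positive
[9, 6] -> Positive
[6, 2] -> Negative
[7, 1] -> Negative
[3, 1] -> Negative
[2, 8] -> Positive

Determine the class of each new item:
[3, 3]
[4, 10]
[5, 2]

Negative, Positive, Negative

Rule: sum ≥ 10. This holds for each 'Positive' example and fails for each 'Negative' one.
[3, 3]: 3+3 = 6 — lacks this property, so Negative.
[4, 10]: 4+10 = 14 — meets the rule, so Positive.
[5, 2]: 5+2 = 7 — lacks this property, so Negative.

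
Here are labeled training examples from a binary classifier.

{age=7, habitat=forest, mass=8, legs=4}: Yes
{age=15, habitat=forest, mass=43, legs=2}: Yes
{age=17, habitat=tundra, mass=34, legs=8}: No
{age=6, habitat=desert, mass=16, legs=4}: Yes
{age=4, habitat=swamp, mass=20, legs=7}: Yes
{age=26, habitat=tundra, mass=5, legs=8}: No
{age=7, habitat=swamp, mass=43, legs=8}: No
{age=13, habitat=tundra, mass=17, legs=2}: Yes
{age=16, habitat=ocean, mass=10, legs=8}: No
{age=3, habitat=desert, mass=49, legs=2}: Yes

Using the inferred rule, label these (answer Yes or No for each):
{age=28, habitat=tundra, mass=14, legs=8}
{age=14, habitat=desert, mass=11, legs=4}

No, Yes

A rule that fits every label: legs ≤ 7 — true of each 'Yes' example, false of each 'No' one.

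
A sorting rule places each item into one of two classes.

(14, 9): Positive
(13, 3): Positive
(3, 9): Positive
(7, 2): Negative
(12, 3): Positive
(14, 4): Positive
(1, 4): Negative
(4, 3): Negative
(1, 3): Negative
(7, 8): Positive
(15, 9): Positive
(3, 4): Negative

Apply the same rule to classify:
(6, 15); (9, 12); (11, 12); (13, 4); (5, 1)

Positive, Positive, Positive, Positive, Negative

The simplest hypothesis consistent with all the labels is: sum ≥ 12.
Positive: (6, 15), since 6+15 = 21. Positive: (9, 12), since 9+12 = 21. Positive: (11, 12), since 11+12 = 23. Positive: (13, 4), since 13+4 = 17. Negative: (5, 1), since 5+1 = 6.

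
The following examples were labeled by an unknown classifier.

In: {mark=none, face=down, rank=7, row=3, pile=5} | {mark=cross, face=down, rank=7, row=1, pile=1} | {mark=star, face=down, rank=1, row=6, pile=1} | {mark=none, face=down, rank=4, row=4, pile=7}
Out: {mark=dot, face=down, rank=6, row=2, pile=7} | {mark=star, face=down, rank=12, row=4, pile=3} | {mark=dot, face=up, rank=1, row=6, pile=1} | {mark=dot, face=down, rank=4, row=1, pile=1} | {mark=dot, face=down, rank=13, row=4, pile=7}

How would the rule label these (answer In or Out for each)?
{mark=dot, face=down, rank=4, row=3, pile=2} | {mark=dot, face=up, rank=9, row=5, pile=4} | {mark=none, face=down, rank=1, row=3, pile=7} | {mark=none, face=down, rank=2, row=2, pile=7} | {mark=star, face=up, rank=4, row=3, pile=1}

Out, Out, In, In, In

The rule appears to be: mark is not dot AND rank ≤ 7.
{mark=dot, face=down, rank=4, row=3, pile=2}: mark is dot, rank = 4, doesn't match → Out. {mark=dot, face=up, rank=9, row=5, pile=4}: mark is dot, rank = 9, doesn't match → Out. {mark=none, face=down, rank=1, row=3, pile=7}: mark is none, rank = 1, satisfies this → In. {mark=none, face=down, rank=2, row=2, pile=7}: mark is none, rank = 2, satisfies this → In. {mark=star, face=up, rank=4, row=3, pile=1}: mark is star, rank = 4, satisfies this → In.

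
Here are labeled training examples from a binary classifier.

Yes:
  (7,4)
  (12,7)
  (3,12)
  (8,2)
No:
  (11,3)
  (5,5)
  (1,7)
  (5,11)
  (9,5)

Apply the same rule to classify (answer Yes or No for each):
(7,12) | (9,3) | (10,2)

Yes, No, Yes

A rule that fits every label: product is even — true of each 'Yes' example, false of each 'No' one.
Yes: (7,12), since 7·12 = 84.
No: (9,3), since 9·3 = 27.
Yes: (10,2), since 10·2 = 20.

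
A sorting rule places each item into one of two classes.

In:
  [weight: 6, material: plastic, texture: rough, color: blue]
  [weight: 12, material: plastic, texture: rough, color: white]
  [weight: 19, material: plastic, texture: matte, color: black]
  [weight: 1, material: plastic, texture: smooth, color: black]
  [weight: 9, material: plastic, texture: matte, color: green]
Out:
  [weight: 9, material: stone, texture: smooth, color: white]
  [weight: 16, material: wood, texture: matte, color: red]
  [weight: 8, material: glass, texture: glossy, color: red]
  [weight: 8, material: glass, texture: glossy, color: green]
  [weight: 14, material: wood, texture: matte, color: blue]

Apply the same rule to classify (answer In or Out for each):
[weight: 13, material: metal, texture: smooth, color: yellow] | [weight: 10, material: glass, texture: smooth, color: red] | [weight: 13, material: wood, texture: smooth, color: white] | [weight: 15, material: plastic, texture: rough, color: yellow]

Out, Out, Out, In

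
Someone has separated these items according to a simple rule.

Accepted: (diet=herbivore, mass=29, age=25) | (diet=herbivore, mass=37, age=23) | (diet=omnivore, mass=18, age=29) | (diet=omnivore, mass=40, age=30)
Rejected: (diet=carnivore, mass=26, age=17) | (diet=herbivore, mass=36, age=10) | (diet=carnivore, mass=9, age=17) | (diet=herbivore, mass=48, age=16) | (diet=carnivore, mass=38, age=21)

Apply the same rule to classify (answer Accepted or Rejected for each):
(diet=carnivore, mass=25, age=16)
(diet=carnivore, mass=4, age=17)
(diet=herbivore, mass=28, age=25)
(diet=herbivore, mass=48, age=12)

Rejected, Rejected, Accepted, Rejected

One predicate separates the groups cleanly: age ≥ 23.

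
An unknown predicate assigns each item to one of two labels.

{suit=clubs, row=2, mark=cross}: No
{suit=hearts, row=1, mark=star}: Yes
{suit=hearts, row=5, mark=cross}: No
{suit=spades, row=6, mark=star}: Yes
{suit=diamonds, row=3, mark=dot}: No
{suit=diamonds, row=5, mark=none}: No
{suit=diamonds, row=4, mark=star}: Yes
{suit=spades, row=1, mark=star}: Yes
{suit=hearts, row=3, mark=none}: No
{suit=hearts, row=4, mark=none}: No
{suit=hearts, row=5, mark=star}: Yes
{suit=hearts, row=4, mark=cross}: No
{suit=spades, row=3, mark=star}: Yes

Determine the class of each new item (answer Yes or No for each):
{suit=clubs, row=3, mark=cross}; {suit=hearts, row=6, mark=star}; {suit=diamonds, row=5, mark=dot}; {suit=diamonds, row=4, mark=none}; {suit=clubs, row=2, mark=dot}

No, Yes, No, No, No

The common property of the 'Yes' items is: mark is star. No 'No' item has it.
{suit=clubs, row=3, mark=cross} → mark is cross → No.
{suit=hearts, row=6, mark=star} → mark is star → Yes.
{suit=diamonds, row=5, mark=dot} → mark is dot → No.
{suit=diamonds, row=4, mark=none} → mark is none → No.
{suit=clubs, row=2, mark=dot} → mark is dot → No.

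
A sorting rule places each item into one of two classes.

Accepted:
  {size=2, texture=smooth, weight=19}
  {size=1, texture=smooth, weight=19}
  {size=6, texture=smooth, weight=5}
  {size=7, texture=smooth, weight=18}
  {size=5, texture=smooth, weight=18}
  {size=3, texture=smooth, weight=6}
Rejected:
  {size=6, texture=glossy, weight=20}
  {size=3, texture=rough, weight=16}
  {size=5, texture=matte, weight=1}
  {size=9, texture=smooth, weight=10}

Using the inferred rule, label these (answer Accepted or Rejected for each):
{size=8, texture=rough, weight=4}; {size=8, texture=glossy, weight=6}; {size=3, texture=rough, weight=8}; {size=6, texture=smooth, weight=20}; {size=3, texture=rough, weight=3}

Rejected, Rejected, Rejected, Accepted, Rejected

A rule that fits every label: texture is smooth AND size ≤ 7 — true of each 'Accepted' example, false of each 'Rejected' one.
{size=8, texture=rough, weight=4} → texture is rough, size = 8 → Rejected. {size=8, texture=glossy, weight=6} → texture is glossy, size = 8 → Rejected. {size=3, texture=rough, weight=8} → texture is rough, size = 3 → Rejected. {size=6, texture=smooth, weight=20} → texture is smooth, size = 6 → Accepted. {size=3, texture=rough, weight=3} → texture is rough, size = 3 → Rejected.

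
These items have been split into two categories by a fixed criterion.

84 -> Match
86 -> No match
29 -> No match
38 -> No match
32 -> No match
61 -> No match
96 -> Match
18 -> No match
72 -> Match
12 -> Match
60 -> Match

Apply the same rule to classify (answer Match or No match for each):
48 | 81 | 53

Match, No match, No match

Looking at the examples, the only property every 'Match' case has and every 'No match' case lacks is: multiple of 12.
48: 48 = 12·4, passes → Match. 81: 81 = 12·6 + 9, does not fit → No match. 53: 53 = 12·4 + 5, does not fit → No match.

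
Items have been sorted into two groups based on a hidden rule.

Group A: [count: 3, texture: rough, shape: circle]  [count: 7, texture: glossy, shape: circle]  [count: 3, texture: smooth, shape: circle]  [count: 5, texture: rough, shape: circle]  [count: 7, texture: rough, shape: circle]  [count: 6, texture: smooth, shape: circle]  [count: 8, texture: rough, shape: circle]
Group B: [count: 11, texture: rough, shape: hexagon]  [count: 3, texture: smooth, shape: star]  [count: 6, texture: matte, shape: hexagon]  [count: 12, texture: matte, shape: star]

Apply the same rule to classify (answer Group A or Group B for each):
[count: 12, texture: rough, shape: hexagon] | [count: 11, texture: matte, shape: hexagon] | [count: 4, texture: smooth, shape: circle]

'Group A' ⟺ shape is circle.

Group B, Group B, Group A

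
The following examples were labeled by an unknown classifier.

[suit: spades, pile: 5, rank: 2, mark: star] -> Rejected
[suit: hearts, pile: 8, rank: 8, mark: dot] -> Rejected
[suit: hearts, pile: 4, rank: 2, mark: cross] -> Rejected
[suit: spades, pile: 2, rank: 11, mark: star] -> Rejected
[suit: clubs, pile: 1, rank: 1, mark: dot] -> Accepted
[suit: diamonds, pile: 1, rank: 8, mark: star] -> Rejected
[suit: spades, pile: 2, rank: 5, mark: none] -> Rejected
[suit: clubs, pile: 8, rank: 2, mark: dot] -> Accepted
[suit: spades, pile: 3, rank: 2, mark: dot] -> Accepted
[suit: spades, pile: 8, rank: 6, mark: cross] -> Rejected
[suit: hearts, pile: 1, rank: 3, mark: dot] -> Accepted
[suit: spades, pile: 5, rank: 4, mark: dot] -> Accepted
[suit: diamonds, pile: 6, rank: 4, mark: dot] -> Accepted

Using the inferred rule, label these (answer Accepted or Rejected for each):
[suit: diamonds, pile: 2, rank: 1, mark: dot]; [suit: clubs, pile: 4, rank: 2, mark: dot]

Accepted, Accepted

The pattern is that an item is 'Accepted' exactly when: mark is dot AND rank ≤ 4.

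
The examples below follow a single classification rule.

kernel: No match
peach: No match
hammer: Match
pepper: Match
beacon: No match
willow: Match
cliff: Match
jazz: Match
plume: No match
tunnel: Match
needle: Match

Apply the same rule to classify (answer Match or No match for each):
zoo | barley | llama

Match, No match, Match

'Match' ⟺ has a double letter.
zoo — 'oo' doubled, hence Match.
barley — no doubled letter, hence No match.
llama — 'll' doubled, hence Match.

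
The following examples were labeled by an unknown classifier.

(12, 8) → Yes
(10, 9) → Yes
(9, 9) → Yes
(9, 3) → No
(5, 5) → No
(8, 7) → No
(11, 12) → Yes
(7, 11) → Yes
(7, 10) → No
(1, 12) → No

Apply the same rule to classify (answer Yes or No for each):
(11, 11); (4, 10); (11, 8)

Yes, No, Yes

The classifier is using: sum ≥ 18.
(11, 11) — 11+11 = 22, hence Yes. (4, 10) — 4+10 = 14, hence No. (11, 8) — 11+8 = 19, hence Yes.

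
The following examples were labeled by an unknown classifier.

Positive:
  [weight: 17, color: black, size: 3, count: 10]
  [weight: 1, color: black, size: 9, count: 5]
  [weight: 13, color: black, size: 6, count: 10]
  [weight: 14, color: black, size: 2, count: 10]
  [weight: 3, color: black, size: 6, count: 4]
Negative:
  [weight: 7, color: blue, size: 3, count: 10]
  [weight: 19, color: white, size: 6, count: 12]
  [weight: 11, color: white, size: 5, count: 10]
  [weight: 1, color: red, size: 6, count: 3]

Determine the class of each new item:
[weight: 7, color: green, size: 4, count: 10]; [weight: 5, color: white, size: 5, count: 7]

The simplest hypothesis consistent with all the labels is: color is black.

Negative, Negative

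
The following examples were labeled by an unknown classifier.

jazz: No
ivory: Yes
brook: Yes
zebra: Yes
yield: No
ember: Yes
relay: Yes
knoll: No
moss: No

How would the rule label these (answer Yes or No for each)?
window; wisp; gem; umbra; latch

The common property of the 'Yes' items is: contains 'r'. No 'No' item has it.
No: window, since no 'r'.
No: wisp, since no 'r'.
No: gem, since no 'r'.
Yes: umbra, since has 'r'.
No: latch, since no 'r'.

No, No, No, Yes, No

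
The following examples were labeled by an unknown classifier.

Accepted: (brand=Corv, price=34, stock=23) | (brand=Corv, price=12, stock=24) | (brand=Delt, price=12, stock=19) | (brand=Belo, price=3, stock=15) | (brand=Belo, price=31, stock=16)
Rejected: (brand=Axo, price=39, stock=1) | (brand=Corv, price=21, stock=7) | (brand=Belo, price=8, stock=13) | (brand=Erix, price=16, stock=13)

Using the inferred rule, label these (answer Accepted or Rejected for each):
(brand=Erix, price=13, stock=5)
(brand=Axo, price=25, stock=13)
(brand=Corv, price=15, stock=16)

Rejected, Rejected, Accepted

Every 'Accepted' example satisfies: stock ≥ 15. None of the 'Rejected' examples do.
(brand=Erix, price=13, stock=5): Rejected (stock = 5). (brand=Axo, price=25, stock=13): Rejected (stock = 13). (brand=Corv, price=15, stock=16): Accepted (stock = 16).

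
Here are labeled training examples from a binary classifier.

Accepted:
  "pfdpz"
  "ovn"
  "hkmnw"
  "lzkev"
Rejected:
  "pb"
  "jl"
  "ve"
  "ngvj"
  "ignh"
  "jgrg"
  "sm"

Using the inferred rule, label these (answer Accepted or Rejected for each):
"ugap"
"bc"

Rejected, Rejected

Comparing the two groups points to one rule — odd length.
"ugap": length 4, does not satisfy this → Rejected. "bc": length 2, does not satisfy this → Rejected.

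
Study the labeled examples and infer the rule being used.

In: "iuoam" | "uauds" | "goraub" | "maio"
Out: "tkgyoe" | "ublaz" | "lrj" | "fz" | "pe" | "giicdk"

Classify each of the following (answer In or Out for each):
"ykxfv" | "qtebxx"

Out, Out

The distinguishing property — has ≥ 3 vowels — holds for all the 'In' cases and none of the 'Out' cases.
"ykxfv" — 0 vowels, hence Out. "qtebxx" — 1 vowel, hence Out.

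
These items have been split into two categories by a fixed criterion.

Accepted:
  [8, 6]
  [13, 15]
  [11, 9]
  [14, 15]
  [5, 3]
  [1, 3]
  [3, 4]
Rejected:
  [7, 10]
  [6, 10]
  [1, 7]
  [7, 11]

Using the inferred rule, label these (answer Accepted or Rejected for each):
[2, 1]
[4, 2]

The rule appears to be: |first − second| ≤ 2.
[2, 1]: Accepted (|2−1| = 1). [4, 2]: Accepted (|4−2| = 2).

Accepted, Accepted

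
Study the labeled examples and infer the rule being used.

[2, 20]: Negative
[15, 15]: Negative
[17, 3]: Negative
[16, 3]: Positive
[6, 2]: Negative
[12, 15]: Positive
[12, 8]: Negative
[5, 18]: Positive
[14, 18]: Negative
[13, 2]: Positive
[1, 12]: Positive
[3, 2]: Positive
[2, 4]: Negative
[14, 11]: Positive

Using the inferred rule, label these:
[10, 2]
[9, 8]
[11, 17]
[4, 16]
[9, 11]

A rule that fits every label: sum is odd — true of each 'Positive' example, false of each 'Negative' one.
[10, 2] → 10+2 = 12 → Negative.
[9, 8] → 9+8 = 17 → Positive.
[11, 17] → 11+17 = 28 → Negative.
[4, 16] → 4+16 = 20 → Negative.
[9, 11] → 9+11 = 20 → Negative.

Negative, Positive, Negative, Negative, Negative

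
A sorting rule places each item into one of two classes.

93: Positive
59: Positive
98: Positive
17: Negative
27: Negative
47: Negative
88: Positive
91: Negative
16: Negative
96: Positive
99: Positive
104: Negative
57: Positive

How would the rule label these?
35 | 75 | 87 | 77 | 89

Negative, Positive, Positive, Positive, Positive

A rule that fits every label: digit sum ≥ 12 — true of each 'Positive' example, false of each 'Negative' one.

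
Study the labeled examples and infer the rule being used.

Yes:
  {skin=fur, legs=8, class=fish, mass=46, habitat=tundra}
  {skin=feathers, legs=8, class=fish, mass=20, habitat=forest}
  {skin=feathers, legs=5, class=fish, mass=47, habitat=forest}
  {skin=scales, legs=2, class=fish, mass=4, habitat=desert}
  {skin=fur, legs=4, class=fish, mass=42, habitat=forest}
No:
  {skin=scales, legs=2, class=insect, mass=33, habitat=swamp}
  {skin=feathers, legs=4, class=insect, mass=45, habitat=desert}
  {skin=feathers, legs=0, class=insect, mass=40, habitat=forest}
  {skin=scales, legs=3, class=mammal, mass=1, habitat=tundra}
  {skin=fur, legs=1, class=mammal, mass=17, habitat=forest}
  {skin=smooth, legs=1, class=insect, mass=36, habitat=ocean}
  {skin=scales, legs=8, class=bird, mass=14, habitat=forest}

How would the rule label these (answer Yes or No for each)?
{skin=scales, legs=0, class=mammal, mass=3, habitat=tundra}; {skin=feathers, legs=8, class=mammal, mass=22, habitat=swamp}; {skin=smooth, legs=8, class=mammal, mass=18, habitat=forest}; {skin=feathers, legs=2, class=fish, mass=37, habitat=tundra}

No, No, No, Yes

Every 'Yes' example satisfies: class is fish. None of the 'No' examples do.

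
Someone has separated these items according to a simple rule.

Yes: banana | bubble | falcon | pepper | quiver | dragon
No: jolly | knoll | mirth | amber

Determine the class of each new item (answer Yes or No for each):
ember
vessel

No, Yes

One predicate separates the groups cleanly: even length.
ember → length 5 → No. vessel → length 6 → Yes.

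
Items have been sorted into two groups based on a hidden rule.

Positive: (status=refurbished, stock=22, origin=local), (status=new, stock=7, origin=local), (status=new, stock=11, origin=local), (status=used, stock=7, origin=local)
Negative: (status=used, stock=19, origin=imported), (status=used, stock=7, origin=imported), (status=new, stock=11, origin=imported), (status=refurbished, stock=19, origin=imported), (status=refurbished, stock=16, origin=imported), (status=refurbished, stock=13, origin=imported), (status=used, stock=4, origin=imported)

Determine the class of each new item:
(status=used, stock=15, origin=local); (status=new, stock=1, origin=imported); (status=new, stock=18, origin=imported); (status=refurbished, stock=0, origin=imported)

The pattern is that an item is 'Positive' exactly when: origin is local.
(status=used, stock=15, origin=local) → origin is local → Positive. (status=new, stock=1, origin=imported) → origin is imported → Negative. (status=new, stock=18, origin=imported) → origin is imported → Negative. (status=refurbished, stock=0, origin=imported) → origin is imported → Negative.

Positive, Negative, Negative, Negative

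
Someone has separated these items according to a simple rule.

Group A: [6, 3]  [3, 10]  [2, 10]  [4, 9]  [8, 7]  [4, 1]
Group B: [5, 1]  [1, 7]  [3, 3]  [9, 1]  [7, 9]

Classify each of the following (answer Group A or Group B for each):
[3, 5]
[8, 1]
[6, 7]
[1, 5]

Group B, Group A, Group A, Group B

The classifier is using: product is even.
[3, 5]: 3·5 = 15 — does not pass, so Group B. [8, 1]: 8·1 = 8 — passes, so Group A. [6, 7]: 6·7 = 42 — passes, so Group A. [1, 5]: 1·5 = 5 — does not pass, so Group B.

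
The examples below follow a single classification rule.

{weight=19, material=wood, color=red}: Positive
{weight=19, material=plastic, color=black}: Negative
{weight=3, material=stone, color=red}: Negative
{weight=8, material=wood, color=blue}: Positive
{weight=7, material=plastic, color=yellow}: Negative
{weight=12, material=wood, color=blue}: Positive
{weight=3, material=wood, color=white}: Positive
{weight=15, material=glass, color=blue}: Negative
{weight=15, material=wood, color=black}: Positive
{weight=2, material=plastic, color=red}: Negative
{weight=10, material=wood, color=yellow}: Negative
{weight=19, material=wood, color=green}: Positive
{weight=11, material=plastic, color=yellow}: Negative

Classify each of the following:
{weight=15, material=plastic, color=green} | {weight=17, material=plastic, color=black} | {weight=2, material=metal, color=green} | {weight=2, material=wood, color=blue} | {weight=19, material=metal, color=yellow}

The distinguishing property — material is wood AND weight ≠ 10 — holds for all the 'Positive' cases and none of the 'Negative' cases.
{weight=15, material=plastic, color=green}: Negative (material is plastic, weight = 15). {weight=17, material=plastic, color=black}: Negative (material is plastic, weight = 17). {weight=2, material=metal, color=green}: Negative (material is metal, weight = 2). {weight=2, material=wood, color=blue}: Positive (material is wood, weight = 2). {weight=19, material=metal, color=yellow}: Negative (material is metal, weight = 19).

Negative, Negative, Negative, Positive, Negative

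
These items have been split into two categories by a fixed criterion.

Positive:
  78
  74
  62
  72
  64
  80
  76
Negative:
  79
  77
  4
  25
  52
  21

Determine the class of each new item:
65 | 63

Negative, Negative

The common property of the 'Positive' items is: even AND at least 62. No 'Negative' item has it.
65: 65 is odd, 65 ≥ 62, fails this test → Negative.
63: 63 is odd, 63 ≥ 62, fails this test → Negative.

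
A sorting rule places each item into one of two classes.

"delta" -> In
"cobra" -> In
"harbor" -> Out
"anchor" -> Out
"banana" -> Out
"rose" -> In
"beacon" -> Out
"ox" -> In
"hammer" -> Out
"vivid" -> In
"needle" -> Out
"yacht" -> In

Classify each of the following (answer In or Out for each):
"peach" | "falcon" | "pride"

A rule that fits every label: length ≤ 5 — true of each 'In' example, false of each 'Out' one.
"peach" — length 5, hence In.
"falcon" — length 6, hence Out.
"pride" — length 5, hence In.

In, Out, In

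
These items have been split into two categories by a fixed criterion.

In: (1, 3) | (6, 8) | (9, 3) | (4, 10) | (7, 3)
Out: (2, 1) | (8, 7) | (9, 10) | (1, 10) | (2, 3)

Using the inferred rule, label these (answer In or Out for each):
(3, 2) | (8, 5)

Out, Out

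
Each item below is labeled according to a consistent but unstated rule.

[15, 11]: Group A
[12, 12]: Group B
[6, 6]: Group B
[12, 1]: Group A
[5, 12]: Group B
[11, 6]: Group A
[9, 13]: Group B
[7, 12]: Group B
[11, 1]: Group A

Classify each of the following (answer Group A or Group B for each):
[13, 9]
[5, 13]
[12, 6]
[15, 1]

Looking at the examples, the only property every 'Group A' case has and every 'Group B' case lacks is: first > second.
[13, 9] — 13 > 9, hence Group A. [5, 13] — 5 < 13, hence Group B. [12, 6] — 12 > 6, hence Group A. [15, 1] — 15 > 1, hence Group A.

Group A, Group B, Group A, Group A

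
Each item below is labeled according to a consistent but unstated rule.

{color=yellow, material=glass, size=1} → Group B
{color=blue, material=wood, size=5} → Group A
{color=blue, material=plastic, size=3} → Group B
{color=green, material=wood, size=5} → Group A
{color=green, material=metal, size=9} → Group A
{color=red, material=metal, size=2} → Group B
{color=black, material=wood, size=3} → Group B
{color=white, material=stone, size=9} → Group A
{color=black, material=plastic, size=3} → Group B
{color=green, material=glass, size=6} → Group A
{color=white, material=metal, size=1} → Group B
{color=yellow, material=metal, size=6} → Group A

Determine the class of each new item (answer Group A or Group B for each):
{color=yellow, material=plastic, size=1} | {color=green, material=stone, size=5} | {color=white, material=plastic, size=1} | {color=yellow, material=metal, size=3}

The distinguishing property — size ≥ 5 — holds for all the 'Group A' cases and none of the 'Group B' cases.
Group B: {color=yellow, material=plastic, size=1}, since size = 1. Group A: {color=green, material=stone, size=5}, since size = 5. Group B: {color=white, material=plastic, size=1}, since size = 1. Group B: {color=yellow, material=metal, size=3}, since size = 3.

Group B, Group A, Group B, Group B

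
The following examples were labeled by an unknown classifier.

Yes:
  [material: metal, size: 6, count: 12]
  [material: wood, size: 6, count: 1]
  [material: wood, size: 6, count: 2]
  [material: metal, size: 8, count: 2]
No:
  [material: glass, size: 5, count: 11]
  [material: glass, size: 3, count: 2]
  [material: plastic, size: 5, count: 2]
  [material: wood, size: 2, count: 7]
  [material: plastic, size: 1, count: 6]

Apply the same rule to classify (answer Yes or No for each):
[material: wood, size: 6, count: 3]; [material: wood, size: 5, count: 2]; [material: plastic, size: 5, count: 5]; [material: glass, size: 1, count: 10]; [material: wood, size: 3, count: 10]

A rule that fits every label: size ≥ 6 — true of each 'Yes' example, false of each 'No' one.
[material: wood, size: 6, count: 3] — size = 6, hence Yes. [material: wood, size: 5, count: 2] — size = 5, hence No. [material: plastic, size: 5, count: 5] — size = 5, hence No. [material: glass, size: 1, count: 10] — size = 1, hence No. [material: wood, size: 3, count: 10] — size = 3, hence No.

Yes, No, No, No, No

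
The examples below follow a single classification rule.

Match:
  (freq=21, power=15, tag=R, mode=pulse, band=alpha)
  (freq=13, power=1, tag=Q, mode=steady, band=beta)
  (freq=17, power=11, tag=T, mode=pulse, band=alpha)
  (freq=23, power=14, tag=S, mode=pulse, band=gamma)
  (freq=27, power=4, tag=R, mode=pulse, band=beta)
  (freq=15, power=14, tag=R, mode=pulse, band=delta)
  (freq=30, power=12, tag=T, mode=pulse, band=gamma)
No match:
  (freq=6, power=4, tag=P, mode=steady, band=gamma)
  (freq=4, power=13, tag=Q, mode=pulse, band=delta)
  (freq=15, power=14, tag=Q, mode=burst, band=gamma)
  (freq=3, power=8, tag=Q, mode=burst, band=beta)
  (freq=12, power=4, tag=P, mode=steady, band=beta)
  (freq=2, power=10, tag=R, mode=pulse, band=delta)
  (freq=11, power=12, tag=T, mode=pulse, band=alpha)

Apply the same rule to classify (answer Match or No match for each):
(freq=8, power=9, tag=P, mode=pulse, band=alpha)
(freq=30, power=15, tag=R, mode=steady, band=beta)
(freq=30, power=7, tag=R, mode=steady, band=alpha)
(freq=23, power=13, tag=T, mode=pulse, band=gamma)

The common property of the 'Match' items is: mode is not burst AND freq ≥ 13. No 'No match' item has it.

No match, Match, Match, Match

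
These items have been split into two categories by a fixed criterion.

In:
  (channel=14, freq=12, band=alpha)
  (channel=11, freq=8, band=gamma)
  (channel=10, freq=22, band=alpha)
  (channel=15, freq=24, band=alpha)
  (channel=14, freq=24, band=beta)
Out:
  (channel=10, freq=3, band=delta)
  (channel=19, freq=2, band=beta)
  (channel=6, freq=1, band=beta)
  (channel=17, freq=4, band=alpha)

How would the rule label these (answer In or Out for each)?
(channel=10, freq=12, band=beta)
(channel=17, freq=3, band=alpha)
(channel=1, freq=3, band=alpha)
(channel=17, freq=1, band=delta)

In, Out, Out, Out

The distinguishing property — freq ≥ 8 — holds for all the 'In' cases and none of the 'Out' cases.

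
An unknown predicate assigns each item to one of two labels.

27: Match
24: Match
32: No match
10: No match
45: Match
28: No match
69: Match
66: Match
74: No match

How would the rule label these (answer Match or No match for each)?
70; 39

Checking candidate rules against both groups, what survives is: multiple of 3.
No match: 70, since 70 = 3·23 + 1.
Match: 39, since 39 = 3·13.

No match, Match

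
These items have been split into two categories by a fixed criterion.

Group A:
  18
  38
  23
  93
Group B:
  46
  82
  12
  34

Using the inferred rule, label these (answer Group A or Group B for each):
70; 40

Group B, Group B

The simplest hypothesis consistent with all the labels is: ≡ 3 (mod 5).
70: 70 mod 5 = 0, lacks this property → Group B.
40: 40 mod 5 = 0, lacks this property → Group B.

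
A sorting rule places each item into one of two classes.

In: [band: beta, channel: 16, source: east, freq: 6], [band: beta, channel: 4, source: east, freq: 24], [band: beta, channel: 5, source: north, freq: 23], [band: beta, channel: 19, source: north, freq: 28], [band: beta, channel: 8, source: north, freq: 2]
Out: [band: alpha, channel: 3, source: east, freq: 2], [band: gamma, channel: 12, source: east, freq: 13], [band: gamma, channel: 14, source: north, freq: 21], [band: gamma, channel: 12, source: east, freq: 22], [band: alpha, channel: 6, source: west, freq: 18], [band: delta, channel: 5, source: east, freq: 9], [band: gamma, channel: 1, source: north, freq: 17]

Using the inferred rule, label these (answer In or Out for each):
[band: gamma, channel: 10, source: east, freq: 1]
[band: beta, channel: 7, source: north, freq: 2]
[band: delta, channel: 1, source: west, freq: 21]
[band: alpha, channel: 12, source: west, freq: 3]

'In' ⟺ band is beta.
[band: gamma, channel: 10, source: east, freq: 1]: band is gamma, fails this test → Out.
[band: beta, channel: 7, source: north, freq: 2]: band is beta, matches → In.
[band: delta, channel: 1, source: west, freq: 21]: band is delta, fails this test → Out.
[band: alpha, channel: 12, source: west, freq: 3]: band is alpha, fails this test → Out.

Out, In, Out, Out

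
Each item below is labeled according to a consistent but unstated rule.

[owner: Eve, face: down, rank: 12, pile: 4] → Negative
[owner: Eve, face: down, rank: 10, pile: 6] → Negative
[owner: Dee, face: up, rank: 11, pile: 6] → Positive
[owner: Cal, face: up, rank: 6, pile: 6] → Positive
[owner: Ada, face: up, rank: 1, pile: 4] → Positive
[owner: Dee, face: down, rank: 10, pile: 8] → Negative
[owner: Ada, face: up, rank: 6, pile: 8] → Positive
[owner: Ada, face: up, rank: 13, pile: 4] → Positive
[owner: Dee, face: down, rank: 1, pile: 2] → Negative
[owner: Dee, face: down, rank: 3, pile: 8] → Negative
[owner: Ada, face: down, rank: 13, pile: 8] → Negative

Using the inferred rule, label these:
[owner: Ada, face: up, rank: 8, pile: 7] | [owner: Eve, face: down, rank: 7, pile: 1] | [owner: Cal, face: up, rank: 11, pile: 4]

Positive, Negative, Positive

One predicate separates the groups cleanly: face is up.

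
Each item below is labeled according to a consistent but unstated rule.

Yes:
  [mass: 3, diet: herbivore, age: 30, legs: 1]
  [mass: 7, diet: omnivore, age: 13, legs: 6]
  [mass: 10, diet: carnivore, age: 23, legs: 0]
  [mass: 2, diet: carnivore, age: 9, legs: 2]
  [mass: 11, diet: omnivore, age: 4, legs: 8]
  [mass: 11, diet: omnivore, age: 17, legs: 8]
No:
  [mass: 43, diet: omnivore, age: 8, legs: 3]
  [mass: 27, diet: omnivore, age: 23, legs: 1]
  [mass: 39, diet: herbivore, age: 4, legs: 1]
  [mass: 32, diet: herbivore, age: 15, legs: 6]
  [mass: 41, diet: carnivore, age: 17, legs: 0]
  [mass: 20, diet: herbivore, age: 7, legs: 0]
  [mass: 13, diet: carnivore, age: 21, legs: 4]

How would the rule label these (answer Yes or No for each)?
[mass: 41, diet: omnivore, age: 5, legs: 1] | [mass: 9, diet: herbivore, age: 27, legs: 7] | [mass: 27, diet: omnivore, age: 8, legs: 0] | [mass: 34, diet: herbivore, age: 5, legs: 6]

No, Yes, No, No

The common property of the 'Yes' items is: mass ≤ 11. No 'No' item has it.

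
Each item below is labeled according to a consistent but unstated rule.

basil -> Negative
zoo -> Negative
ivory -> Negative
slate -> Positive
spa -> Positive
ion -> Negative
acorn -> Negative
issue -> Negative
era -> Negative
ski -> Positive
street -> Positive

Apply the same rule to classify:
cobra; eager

Negative, Negative

Looking at the examples, the only property every 'Positive' case has and every 'Negative' case lacks is: starts with 's'.
cobra: starts with 'c' — does not fit, so Negative. eager: starts with 'e' — does not fit, so Negative.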